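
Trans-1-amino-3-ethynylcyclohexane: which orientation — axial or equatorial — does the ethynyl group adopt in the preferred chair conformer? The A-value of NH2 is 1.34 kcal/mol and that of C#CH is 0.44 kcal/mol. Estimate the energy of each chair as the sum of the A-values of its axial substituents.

C1 and C3 have the same parity, so for the trans isomer the two substituents are one axial and one equatorial in each chair.
Chair I (amino axial, ethynyl equatorial): E = 1.34 kcal/mol.
Chair II (amino equatorial, ethynyl axial): E = 0.44 kcal/mol.
Chair II is the more stable (lower-energy) conformer, and in that chair the ethynyl group is axial.

axial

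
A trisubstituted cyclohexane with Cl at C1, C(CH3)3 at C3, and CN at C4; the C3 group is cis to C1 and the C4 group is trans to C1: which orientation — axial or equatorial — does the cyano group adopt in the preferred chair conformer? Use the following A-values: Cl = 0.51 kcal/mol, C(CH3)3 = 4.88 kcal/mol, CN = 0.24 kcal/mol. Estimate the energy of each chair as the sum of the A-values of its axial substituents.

equatorial

Chair I (chloro axial, tert-butyl axial, cyano axial): E = 5.63 kcal/mol.
Chair II (chloro equatorial, tert-butyl equatorial, cyano equatorial): E = 0.00 kcal/mol.
Chair II is the more stable (lower-energy) conformer, and in that chair the cyano group is equatorial.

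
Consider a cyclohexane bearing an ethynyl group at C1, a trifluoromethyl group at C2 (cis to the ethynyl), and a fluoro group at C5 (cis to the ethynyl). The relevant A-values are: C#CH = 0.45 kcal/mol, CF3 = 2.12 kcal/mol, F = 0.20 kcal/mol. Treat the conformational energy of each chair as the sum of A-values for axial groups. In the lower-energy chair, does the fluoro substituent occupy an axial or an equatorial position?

Chair I (ethynyl axial, trifluoromethyl equatorial, fluoro axial): E = 0.65 kcal/mol.
Chair II (ethynyl equatorial, trifluoromethyl axial, fluoro equatorial): E = 2.12 kcal/mol.
Chair I is the more stable (lower-energy) conformer, and in that chair the fluoro group is axial.

axial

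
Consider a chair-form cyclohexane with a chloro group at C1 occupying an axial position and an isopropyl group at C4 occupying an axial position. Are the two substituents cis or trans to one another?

C1 and C4 have opposite parity, so their axial bonds point in opposite directions.
With opposite-parity carbons, two substituents on the same face are one axial and one equatorial; opposite faces give both axial or both equatorial.
Here the groups are axial/axial → opposite face → trans.

trans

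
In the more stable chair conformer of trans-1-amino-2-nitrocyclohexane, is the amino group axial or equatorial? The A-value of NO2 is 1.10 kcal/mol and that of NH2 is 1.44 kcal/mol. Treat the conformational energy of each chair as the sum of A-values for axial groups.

equatorial

C1 and C2 have opposite parity, so for the trans isomer the two substituents are e,e in one chair and a,a in the other.
Chair I (nitro axial, amino axial): E = 2.54 kcal/mol.
Chair II (nitro equatorial, amino equatorial): E = 0.00 kcal/mol.
Chair II is the more stable (lower-energy) conformer, and in that chair the amino group is equatorial.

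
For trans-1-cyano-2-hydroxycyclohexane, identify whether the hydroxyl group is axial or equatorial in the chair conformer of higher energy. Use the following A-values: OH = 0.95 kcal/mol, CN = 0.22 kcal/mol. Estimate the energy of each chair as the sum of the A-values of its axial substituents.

axial

C1 and C2 have opposite parity, so for the trans isomer the two substituents are e,e in one chair and a,a in the other.
Chair I (hydroxyl axial, cyano axial): E = 1.17 kcal/mol.
Chair II (hydroxyl equatorial, cyano equatorial): E = 0.00 kcal/mol.
Chair I is the less stable (higher-energy) conformer, and in that chair the hydroxyl group is axial.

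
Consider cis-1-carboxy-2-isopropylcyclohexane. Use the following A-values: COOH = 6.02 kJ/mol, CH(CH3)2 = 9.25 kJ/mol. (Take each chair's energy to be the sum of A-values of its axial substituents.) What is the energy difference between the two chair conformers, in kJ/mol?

3.23 kJ/mol

C1 and C2 have opposite parity, so for the cis isomer the two substituents are one axial and one equatorial in each chair.
Chair I (carboxyl axial, isopropyl equatorial): E = 6.02 kJ/mol.
Chair II (carboxyl equatorial, isopropyl axial): E = 9.25 kJ/mol.
ΔE = 9.25 − 6.02 = 3.23 kJ/mol; chair I is more stable.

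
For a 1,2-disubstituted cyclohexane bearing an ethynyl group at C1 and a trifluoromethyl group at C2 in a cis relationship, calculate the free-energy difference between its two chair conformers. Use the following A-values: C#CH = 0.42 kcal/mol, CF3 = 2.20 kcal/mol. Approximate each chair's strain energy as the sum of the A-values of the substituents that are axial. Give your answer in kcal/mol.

C1 and C2 have opposite parity, so for the cis isomer the two substituents are one axial and one equatorial in each chair.
Chair I (ethynyl axial, trifluoromethyl equatorial): E = 0.42 kcal/mol.
Chair II (ethynyl equatorial, trifluoromethyl axial): E = 2.20 kcal/mol.
ΔE = 2.20 − 0.42 = 1.78 kcal/mol; chair I is more stable.

1.78 kcal/mol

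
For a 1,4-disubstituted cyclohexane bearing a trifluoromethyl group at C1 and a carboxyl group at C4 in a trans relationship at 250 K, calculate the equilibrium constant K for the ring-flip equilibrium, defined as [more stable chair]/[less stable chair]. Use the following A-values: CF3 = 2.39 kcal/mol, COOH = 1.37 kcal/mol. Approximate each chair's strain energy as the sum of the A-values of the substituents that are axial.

K ≈ 1938

C1 and C4 have opposite parity, so for the trans isomer the two substituents are e,e in one chair and a,a in the other.
Chair I (trifluoromethyl axial, carboxyl axial): E = 3.76 kcal/mol; chair II (trifluoromethyl equatorial, carboxyl equatorial): E = 0.00 kcal/mol.
ΔG = 3.76 kcal/mol between the two chairs.
K = exp(ΔG/RT) with R = 1.987×10⁻³ kcal mol⁻¹ K⁻¹ and T = 250 K gives K ≈ 1.94e+03.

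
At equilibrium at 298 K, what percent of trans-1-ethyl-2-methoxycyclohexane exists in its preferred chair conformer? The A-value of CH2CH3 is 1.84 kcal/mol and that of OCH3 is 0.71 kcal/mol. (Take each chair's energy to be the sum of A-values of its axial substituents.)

C1 and C2 have opposite parity, so for the trans isomer the two substituents are e,e in one chair and a,a in the other.
Chair I (ethyl axial, methoxy axial): E = 2.55 kcal/mol; chair II (ethyl equatorial, methoxy equatorial): E = 0.00 kcal/mol.
ΔG = 2.55 kcal/mol between the two chairs.
K = exp(ΔG/RT) with R = 1.987×10⁻³ kcal mol⁻¹ K⁻¹ and T = 298 K gives K ≈ 74.2.
Fraction in the lower-energy chair = K/(K+1) = 98.7%.

98.7%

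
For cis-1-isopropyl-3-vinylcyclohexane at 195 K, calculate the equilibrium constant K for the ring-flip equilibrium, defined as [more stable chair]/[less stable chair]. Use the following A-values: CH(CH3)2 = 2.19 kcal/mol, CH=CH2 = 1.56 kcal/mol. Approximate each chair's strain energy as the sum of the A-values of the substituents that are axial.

K ≈ 15967

C1 and C3 have the same parity, so for the cis isomer the two substituents are e,e in one chair and a,a in the other.
Chair I (isopropyl axial, vinyl axial): E = 3.75 kcal/mol; chair II (isopropyl equatorial, vinyl equatorial): E = 0.00 kcal/mol.
ΔG = 3.75 kcal/mol between the two chairs.
K = exp(ΔG/RT) with R = 1.987×10⁻³ kcal mol⁻¹ K⁻¹ and T = 195 K gives K ≈ 1.6e+04.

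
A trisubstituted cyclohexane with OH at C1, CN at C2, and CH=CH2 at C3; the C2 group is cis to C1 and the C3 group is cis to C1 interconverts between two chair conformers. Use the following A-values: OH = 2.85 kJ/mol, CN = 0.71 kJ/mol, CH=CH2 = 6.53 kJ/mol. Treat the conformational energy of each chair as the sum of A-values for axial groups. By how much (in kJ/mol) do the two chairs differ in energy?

8.67 kJ/mol

Chair I (hydroxyl axial, cyano equatorial, vinyl axial): E = 9.38 kJ/mol.
Chair II (hydroxyl equatorial, cyano axial, vinyl equatorial): E = 0.71 kJ/mol.
ΔE = 9.38 − 0.71 = 8.67 kJ/mol; chair II is more stable.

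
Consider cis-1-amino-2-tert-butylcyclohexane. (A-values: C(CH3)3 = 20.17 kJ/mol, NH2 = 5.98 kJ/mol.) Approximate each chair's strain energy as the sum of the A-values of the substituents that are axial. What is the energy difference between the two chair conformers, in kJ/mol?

C1 and C2 have opposite parity, so for the cis isomer the two substituents are one axial and one equatorial in each chair.
Chair I (tert-butyl axial, amino equatorial): E = 20.17 kJ/mol.
Chair II (tert-butyl equatorial, amino axial): E = 5.98 kJ/mol.
ΔE = 20.17 − 5.98 = 14.19 kJ/mol; chair II is more stable.

14.19 kJ/mol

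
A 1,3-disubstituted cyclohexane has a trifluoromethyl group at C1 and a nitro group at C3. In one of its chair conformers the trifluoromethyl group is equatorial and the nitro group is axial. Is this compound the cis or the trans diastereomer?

trans

C1 and C3 have the same parity, so their axial bonds point in the same direction.
With same-parity carbons, two substituents on the same face are both axial or both equatorial; opposite faces give one of each.
Here the groups are equatorial/axial → opposite face → trans.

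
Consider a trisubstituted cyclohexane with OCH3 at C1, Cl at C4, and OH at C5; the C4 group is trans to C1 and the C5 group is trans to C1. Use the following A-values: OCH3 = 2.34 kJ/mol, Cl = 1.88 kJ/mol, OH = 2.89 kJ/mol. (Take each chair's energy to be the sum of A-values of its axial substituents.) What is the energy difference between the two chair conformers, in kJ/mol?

1.33 kJ/mol

Chair I (methoxy axial, chloro axial, hydroxyl equatorial): E = 4.22 kJ/mol.
Chair II (methoxy equatorial, chloro equatorial, hydroxyl axial): E = 2.89 kJ/mol.
ΔE = 4.22 − 2.89 = 1.33 kJ/mol; chair II is more stable.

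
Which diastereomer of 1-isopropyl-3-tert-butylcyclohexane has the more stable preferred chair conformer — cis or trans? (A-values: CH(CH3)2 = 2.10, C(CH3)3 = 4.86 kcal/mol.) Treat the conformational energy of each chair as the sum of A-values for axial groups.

At 1,3 positions (parity same): cis → (e,e or a,a); trans → (a,e or e,a).
Best chair for cis: E = 0.00 kcal/mol; best chair for trans: E = 2.10 kcal/mol.
The cis isomer is lower by 2.10 kcal/mol.

cis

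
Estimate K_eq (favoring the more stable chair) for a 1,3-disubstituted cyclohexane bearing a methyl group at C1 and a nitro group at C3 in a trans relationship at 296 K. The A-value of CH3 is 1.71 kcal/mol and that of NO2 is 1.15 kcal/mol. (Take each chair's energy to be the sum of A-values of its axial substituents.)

K ≈ 2.59

C1 and C3 have the same parity, so for the trans isomer the two substituents are one axial and one equatorial in each chair.
Chair I (methyl axial, nitro equatorial): E = 1.71 kcal/mol; chair II (methyl equatorial, nitro axial): E = 1.15 kcal/mol.
ΔG = 0.56 kcal/mol between the two chairs.
K = exp(ΔG/RT) with R = 1.987×10⁻³ kcal mol⁻¹ K⁻¹ and T = 296 K gives K ≈ 2.59.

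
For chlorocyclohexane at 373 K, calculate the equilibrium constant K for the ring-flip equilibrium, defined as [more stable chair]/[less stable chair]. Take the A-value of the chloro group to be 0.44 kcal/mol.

K ≈ 1.81

One chair has the chloro group axial (E = 0.44 kcal/mol) and the other has it equatorial (E = 0).
ΔG = 0.44 kcal/mol between the two chairs.
K = exp(ΔG/RT) with R = 1.987×10⁻³ kcal mol⁻¹ K⁻¹ and T = 373 K gives K ≈ 1.81.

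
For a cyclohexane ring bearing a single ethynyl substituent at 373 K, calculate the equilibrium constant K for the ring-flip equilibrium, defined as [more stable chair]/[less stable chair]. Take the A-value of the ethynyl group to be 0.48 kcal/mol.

One chair has the ethynyl group axial (E = 0.48 kcal/mol) and the other has it equatorial (E = 0).
ΔG = 0.48 kcal/mol between the two chairs.
K = exp(ΔG/RT) with R = 1.987×10⁻³ kcal mol⁻¹ K⁻¹ and T = 373 K gives K ≈ 1.91.

K ≈ 1.91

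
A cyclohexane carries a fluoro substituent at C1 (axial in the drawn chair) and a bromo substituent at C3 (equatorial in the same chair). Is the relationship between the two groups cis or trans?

trans

C1 and C3 have the same parity, so their axial bonds point in the same direction.
With same-parity carbons, two substituents on the same face are both axial or both equatorial; opposite faces give one of each.
Here the groups are axial/equatorial → opposite face → trans.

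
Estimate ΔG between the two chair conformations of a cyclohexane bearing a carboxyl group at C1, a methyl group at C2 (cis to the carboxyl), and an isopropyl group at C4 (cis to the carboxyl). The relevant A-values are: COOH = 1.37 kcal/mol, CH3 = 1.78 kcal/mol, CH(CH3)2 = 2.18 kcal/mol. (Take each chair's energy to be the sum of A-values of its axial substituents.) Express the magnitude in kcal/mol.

2.59 kcal/mol

Chair I (carboxyl axial, methyl equatorial, isopropyl equatorial): E = 1.37 kcal/mol.
Chair II (carboxyl equatorial, methyl axial, isopropyl axial): E = 3.96 kcal/mol.
ΔE = 3.96 − 1.37 = 2.59 kcal/mol; chair I is more stable.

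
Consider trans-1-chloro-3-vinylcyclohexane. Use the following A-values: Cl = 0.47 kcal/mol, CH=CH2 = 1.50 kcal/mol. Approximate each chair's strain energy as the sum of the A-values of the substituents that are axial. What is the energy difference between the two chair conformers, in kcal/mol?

1.03 kcal/mol

C1 and C3 have the same parity, so for the trans isomer the two substituents are one axial and one equatorial in each chair.
Chair I (chloro axial, vinyl equatorial): E = 0.47 kcal/mol.
Chair II (chloro equatorial, vinyl axial): E = 1.50 kcal/mol.
ΔE = 1.50 − 0.47 = 1.03 kcal/mol; chair I is more stable.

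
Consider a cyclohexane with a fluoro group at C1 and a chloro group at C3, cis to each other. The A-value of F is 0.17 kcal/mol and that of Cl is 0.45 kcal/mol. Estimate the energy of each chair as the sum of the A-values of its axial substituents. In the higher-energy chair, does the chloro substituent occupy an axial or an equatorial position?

axial

C1 and C3 have the same parity, so for the cis isomer the two substituents are e,e in one chair and a,a in the other.
Chair I (fluoro axial, chloro axial): E = 0.62 kcal/mol.
Chair II (fluoro equatorial, chloro equatorial): E = 0.00 kcal/mol.
Chair I is the less stable (higher-energy) conformer, and in that chair the chloro group is axial.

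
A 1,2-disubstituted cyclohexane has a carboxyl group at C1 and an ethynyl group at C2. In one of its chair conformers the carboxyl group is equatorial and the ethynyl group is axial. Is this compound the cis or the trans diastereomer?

C1 and C2 have opposite parity, so their axial bonds point in opposite directions.
With opposite-parity carbons, two substituents on the same face are one axial and one equatorial; opposite faces give both axial or both equatorial.
Here the groups are equatorial/axial → same face → cis.

cis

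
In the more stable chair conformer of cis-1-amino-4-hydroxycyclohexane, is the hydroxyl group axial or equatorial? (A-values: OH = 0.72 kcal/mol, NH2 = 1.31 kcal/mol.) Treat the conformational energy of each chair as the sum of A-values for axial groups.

C1 and C4 have opposite parity, so for the cis isomer the two substituents are one axial and one equatorial in each chair.
Chair I (hydroxyl axial, amino equatorial): E = 0.72 kcal/mol.
Chair II (hydroxyl equatorial, amino axial): E = 1.31 kcal/mol.
Chair I is the more stable (lower-energy) conformer, and in that chair the hydroxyl group is axial.

axial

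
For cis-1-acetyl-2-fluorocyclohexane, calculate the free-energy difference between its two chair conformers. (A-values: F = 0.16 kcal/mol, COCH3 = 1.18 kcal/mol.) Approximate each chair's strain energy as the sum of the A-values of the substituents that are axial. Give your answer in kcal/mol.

1.02 kcal/mol

C1 and C2 have opposite parity, so for the cis isomer the two substituents are one axial and one equatorial in each chair.
Chair I (fluoro axial, acetyl equatorial): E = 0.16 kcal/mol.
Chair II (fluoro equatorial, acetyl axial): E = 1.18 kcal/mol.
ΔE = 1.18 − 0.16 = 1.02 kcal/mol; chair I is more stable.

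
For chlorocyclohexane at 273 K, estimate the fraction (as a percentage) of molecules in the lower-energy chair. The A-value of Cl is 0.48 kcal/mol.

70.8%

One chair has the chloro group axial (E = 0.48 kcal/mol) and the other has it equatorial (E = 0).
ΔG = 0.48 kcal/mol between the two chairs.
K = exp(ΔG/RT) with R = 1.987×10⁻³ kcal mol⁻¹ K⁻¹ and T = 273 K gives K ≈ 2.42.
Fraction in the lower-energy chair = K/(K+1) = 70.8%.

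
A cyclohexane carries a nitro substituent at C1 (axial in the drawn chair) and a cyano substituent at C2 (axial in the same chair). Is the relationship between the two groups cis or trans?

C1 and C2 have opposite parity, so their axial bonds point in opposite directions.
With opposite-parity carbons, two substituents on the same face are one axial and one equatorial; opposite faces give both axial or both equatorial.
Here the groups are axial/axial → opposite face → trans.

trans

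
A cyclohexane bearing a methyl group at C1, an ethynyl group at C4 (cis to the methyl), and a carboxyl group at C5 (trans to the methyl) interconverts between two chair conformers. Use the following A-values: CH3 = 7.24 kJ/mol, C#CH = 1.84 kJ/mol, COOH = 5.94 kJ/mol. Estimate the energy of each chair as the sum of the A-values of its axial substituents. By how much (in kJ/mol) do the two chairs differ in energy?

Chair I (methyl axial, ethynyl equatorial, carboxyl equatorial): E = 7.24 kJ/mol.
Chair II (methyl equatorial, ethynyl axial, carboxyl axial): E = 7.78 kJ/mol.
ΔE = 7.78 − 7.24 = 0.54 kJ/mol; chair I is more stable.

0.54 kJ/mol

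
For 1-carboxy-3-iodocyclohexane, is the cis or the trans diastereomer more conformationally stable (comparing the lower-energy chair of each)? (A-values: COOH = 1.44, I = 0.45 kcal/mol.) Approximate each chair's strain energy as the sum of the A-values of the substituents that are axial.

At 1,3 positions (parity same): cis → (e,e or a,a); trans → (a,e or e,a).
Best chair for cis: E = 0.00 kcal/mol; best chair for trans: E = 0.45 kcal/mol.
The cis isomer is lower by 0.45 kcal/mol.

cis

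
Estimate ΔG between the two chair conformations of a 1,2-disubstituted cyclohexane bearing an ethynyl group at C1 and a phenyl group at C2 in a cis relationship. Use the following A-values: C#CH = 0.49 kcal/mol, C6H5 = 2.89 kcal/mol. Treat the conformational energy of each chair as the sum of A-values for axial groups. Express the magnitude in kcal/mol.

2.40 kcal/mol

C1 and C2 have opposite parity, so for the cis isomer the two substituents are one axial and one equatorial in each chair.
Chair I (ethynyl axial, phenyl equatorial): E = 0.49 kcal/mol.
Chair II (ethynyl equatorial, phenyl axial): E = 2.89 kcal/mol.
ΔE = 2.89 − 0.49 = 2.40 kcal/mol; chair I is more stable.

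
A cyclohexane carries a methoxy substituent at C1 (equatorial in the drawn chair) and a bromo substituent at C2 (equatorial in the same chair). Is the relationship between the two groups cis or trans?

trans

C1 and C2 have opposite parity, so their axial bonds point in opposite directions.
With opposite-parity carbons, two substituents on the same face are one axial and one equatorial; opposite faces give both axial or both equatorial.
Here the groups are equatorial/equatorial → opposite face → trans.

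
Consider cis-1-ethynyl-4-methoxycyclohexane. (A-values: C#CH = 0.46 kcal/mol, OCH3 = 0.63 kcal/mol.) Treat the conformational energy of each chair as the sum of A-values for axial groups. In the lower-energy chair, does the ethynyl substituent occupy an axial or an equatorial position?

C1 and C4 have opposite parity, so for the cis isomer the two substituents are one axial and one equatorial in each chair.
Chair I (ethynyl axial, methoxy equatorial): E = 0.46 kcal/mol.
Chair II (ethynyl equatorial, methoxy axial): E = 0.63 kcal/mol.
Chair I is the more stable (lower-energy) conformer, and in that chair the ethynyl group is axial.

axial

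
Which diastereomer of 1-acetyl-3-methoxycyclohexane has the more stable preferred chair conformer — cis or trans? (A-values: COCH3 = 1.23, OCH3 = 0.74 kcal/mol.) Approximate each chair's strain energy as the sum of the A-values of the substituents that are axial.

cis

At 1,3 positions (parity same): cis → (e,e or a,a); trans → (a,e or e,a).
Best chair for cis: E = 0.00 kcal/mol; best chair for trans: E = 0.74 kcal/mol.
The cis isomer is lower by 0.74 kcal/mol.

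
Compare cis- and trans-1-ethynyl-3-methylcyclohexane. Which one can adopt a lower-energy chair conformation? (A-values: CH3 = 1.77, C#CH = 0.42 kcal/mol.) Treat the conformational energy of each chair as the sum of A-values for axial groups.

cis

At 1,3 positions (parity same): cis → (e,e or a,a); trans → (a,e or e,a).
Best chair for cis: E = 0.00 kcal/mol; best chair for trans: E = 0.42 kcal/mol.
The cis isomer is lower by 0.42 kcal/mol.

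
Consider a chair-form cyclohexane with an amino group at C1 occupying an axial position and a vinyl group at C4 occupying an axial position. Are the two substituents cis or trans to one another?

trans

C1 and C4 have opposite parity, so their axial bonds point in opposite directions.
With opposite-parity carbons, two substituents on the same face are one axial and one equatorial; opposite faces give both axial or both equatorial.
Here the groups are axial/axial → opposite face → trans.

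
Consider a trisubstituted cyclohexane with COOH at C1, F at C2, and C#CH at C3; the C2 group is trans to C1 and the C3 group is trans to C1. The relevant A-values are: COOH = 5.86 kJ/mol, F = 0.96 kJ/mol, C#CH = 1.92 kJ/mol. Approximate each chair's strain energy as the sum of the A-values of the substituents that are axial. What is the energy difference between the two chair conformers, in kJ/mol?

4.90 kJ/mol

Chair I (carboxyl axial, fluoro axial, ethynyl equatorial): E = 6.82 kJ/mol.
Chair II (carboxyl equatorial, fluoro equatorial, ethynyl axial): E = 1.92 kJ/mol.
ΔE = 6.82 − 1.92 = 4.90 kJ/mol; chair II is more stable.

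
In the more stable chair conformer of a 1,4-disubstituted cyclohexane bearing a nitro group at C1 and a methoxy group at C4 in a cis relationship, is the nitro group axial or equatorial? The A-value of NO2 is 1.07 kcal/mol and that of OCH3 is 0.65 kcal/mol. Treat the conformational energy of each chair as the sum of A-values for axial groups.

equatorial

C1 and C4 have opposite parity, so for the cis isomer the two substituents are one axial and one equatorial in each chair.
Chair I (nitro axial, methoxy equatorial): E = 1.07 kcal/mol.
Chair II (nitro equatorial, methoxy axial): E = 0.65 kcal/mol.
Chair II is the more stable (lower-energy) conformer, and in that chair the nitro group is equatorial.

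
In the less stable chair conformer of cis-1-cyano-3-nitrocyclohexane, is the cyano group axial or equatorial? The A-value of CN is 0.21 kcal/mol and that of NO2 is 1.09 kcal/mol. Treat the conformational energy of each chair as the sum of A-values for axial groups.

C1 and C3 have the same parity, so for the cis isomer the two substituents are e,e in one chair and a,a in the other.
Chair I (cyano axial, nitro axial): E = 1.30 kcal/mol.
Chair II (cyano equatorial, nitro equatorial): E = 0.00 kcal/mol.
Chair I is the less stable (higher-energy) conformer, and in that chair the cyano group is axial.

axial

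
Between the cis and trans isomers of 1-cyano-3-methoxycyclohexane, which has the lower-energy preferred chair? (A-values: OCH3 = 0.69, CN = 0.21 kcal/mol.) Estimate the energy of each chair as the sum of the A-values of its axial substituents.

At 1,3 positions (parity same): cis → (e,e or a,a); trans → (a,e or e,a).
Best chair for cis: E = 0.00 kcal/mol; best chair for trans: E = 0.21 kcal/mol.
The cis isomer is lower by 0.21 kcal/mol.

cis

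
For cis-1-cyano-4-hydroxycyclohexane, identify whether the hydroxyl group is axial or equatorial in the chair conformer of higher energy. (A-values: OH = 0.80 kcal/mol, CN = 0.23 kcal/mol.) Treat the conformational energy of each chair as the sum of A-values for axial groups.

axial

C1 and C4 have opposite parity, so for the cis isomer the two substituents are one axial and one equatorial in each chair.
Chair I (hydroxyl axial, cyano equatorial): E = 0.80 kcal/mol.
Chair II (hydroxyl equatorial, cyano axial): E = 0.23 kcal/mol.
Chair I is the less stable (higher-energy) conformer, and in that chair the hydroxyl group is axial.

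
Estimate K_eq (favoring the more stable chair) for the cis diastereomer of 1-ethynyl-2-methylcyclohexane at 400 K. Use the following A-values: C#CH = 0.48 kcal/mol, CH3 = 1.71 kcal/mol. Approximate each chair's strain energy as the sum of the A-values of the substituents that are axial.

C1 and C2 have opposite parity, so for the cis isomer the two substituents are one axial and one equatorial in each chair.
Chair I (ethynyl axial, methyl equatorial): E = 0.48 kcal/mol; chair II (ethynyl equatorial, methyl axial): E = 1.71 kcal/mol.
ΔG = 1.23 kcal/mol between the two chairs.
K = exp(ΔG/RT) with R = 1.987×10⁻³ kcal mol⁻¹ K⁻¹ and T = 400 K gives K ≈ 4.7.

K ≈ 4.70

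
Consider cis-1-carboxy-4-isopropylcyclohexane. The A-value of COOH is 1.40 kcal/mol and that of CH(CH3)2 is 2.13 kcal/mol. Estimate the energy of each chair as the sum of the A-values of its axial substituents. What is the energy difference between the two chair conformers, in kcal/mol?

0.73 kcal/mol

C1 and C4 have opposite parity, so for the cis isomer the two substituents are one axial and one equatorial in each chair.
Chair I (carboxyl axial, isopropyl equatorial): E = 1.40 kcal/mol.
Chair II (carboxyl equatorial, isopropyl axial): E = 2.13 kcal/mol.
ΔE = 2.13 − 1.40 = 0.73 kcal/mol; chair I is more stable.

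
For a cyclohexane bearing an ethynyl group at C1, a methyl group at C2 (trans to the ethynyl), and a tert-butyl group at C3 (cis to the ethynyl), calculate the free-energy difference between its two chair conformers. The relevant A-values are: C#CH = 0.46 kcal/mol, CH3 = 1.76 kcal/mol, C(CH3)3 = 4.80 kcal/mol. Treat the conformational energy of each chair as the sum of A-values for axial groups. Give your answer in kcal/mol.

Chair I (ethynyl axial, methyl axial, tert-butyl axial): E = 7.02 kcal/mol.
Chair II (ethynyl equatorial, methyl equatorial, tert-butyl equatorial): E = 0.00 kcal/mol.
ΔE = 7.02 − 0.00 = 7.02 kcal/mol; chair II is more stable.

7.02 kcal/mol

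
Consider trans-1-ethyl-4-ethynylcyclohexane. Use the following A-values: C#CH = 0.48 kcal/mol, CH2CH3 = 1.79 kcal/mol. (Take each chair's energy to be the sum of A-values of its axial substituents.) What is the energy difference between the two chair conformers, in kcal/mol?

2.27 kcal/mol

C1 and C4 have opposite parity, so for the trans isomer the two substituents are e,e in one chair and a,a in the other.
Chair I (ethynyl axial, ethyl axial): E = 2.27 kcal/mol.
Chair II (ethynyl equatorial, ethyl equatorial): E = 0.00 kcal/mol.
ΔE = 2.27 − 0.00 = 2.27 kcal/mol; chair II is more stable.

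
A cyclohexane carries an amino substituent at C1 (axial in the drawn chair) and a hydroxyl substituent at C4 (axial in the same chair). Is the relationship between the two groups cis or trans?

trans

C1 and C4 have opposite parity, so their axial bonds point in opposite directions.
With opposite-parity carbons, two substituents on the same face are one axial and one equatorial; opposite faces give both axial or both equatorial.
Here the groups are axial/axial → opposite face → trans.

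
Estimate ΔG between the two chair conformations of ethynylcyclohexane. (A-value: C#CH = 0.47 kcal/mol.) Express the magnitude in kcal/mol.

0.47 kcal/mol

A monosubstituted cyclohexane has one chair with the ethynyl group axial (E = A = 0.47 kcal/mol) and one with it equatorial (E = 0).
ΔE = 0.47 − 0 = 0.47 kcal/mol.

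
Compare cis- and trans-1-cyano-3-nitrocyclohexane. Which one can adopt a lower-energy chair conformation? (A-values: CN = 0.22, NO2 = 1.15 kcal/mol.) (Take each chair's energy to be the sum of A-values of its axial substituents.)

cis

At 1,3 positions (parity same): cis → (e,e or a,a); trans → (a,e or e,a).
Best chair for cis: E = 0.00 kcal/mol; best chair for trans: E = 0.22 kcal/mol.
The cis isomer is lower by 0.22 kcal/mol.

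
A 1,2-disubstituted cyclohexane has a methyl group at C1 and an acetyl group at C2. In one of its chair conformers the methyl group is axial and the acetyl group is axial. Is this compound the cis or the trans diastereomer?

trans

C1 and C2 have opposite parity, so their axial bonds point in opposite directions.
With opposite-parity carbons, two substituents on the same face are one axial and one equatorial; opposite faces give both axial or both equatorial.
Here the groups are axial/axial → opposite face → trans.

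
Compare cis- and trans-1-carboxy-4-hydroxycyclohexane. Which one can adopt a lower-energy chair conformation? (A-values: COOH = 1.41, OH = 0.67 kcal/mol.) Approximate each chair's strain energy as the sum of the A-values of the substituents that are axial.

At 1,4 positions (parity opposite): cis → (a,e or e,a); trans → (e,e or a,a).
Best chair for cis: E = 0.67 kcal/mol; best chair for trans: E = 0.00 kcal/mol.
The trans isomer is lower by 0.67 kcal/mol.

trans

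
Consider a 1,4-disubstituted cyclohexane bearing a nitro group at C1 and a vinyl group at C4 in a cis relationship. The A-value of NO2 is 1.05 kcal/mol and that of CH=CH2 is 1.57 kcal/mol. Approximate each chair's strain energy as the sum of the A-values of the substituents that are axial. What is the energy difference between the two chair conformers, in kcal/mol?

C1 and C4 have opposite parity, so for the cis isomer the two substituents are one axial and one equatorial in each chair.
Chair I (nitro axial, vinyl equatorial): E = 1.05 kcal/mol.
Chair II (nitro equatorial, vinyl axial): E = 1.57 kcal/mol.
ΔE = 1.57 − 1.05 = 0.52 kcal/mol; chair I is more stable.

0.52 kcal/mol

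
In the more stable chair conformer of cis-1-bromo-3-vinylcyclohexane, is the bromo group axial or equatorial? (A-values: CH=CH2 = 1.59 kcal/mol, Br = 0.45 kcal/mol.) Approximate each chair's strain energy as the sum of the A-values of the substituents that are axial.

C1 and C3 have the same parity, so for the cis isomer the two substituents are e,e in one chair and a,a in the other.
Chair I (vinyl axial, bromo axial): E = 2.04 kcal/mol.
Chair II (vinyl equatorial, bromo equatorial): E = 0.00 kcal/mol.
Chair II is the more stable (lower-energy) conformer, and in that chair the bromo group is equatorial.

equatorial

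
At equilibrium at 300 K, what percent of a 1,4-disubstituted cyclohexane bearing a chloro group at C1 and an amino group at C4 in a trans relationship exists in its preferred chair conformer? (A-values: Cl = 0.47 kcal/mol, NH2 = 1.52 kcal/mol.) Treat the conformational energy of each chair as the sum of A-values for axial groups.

C1 and C4 have opposite parity, so for the trans isomer the two substituents are e,e in one chair and a,a in the other.
Chair I (chloro axial, amino axial): E = 1.99 kcal/mol; chair II (chloro equatorial, amino equatorial): E = 0.00 kcal/mol.
ΔG = 1.99 kcal/mol between the two chairs.
K = exp(ΔG/RT) with R = 1.987×10⁻³ kcal mol⁻¹ K⁻¹ and T = 300 K gives K ≈ 28.2.
Fraction in the lower-energy chair = K/(K+1) = 96.6%.

96.6%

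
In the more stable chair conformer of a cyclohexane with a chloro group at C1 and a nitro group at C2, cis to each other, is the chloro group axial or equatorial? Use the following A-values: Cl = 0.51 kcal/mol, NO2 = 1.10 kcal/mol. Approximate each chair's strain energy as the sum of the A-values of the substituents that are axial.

axial

C1 and C2 have opposite parity, so for the cis isomer the two substituents are one axial and one equatorial in each chair.
Chair I (chloro axial, nitro equatorial): E = 0.51 kcal/mol.
Chair II (chloro equatorial, nitro axial): E = 1.10 kcal/mol.
Chair I is the more stable (lower-energy) conformer, and in that chair the chloro group is axial.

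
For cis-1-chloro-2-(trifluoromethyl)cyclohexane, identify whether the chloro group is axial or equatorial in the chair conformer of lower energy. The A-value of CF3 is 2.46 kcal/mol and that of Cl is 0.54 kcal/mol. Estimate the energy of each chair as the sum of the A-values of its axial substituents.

C1 and C2 have opposite parity, so for the cis isomer the two substituents are one axial and one equatorial in each chair.
Chair I (trifluoromethyl axial, chloro equatorial): E = 2.46 kcal/mol.
Chair II (trifluoromethyl equatorial, chloro axial): E = 0.54 kcal/mol.
Chair II is the more stable (lower-energy) conformer, and in that chair the chloro group is axial.

axial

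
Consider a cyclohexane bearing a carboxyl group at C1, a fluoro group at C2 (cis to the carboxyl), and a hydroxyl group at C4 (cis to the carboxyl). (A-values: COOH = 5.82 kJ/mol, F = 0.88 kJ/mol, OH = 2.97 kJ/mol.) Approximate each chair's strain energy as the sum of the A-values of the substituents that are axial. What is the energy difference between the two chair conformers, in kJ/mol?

1.97 kJ/mol

Chair I (carboxyl axial, fluoro equatorial, hydroxyl equatorial): E = 5.82 kJ/mol.
Chair II (carboxyl equatorial, fluoro axial, hydroxyl axial): E = 3.85 kJ/mol.
ΔE = 5.82 − 3.85 = 1.97 kJ/mol; chair II is more stable.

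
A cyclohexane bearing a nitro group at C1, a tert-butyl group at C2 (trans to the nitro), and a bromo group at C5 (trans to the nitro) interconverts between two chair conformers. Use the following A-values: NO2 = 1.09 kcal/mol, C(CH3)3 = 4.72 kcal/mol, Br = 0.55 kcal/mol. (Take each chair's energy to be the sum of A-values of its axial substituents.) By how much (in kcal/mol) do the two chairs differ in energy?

Chair I (nitro axial, tert-butyl axial, bromo equatorial): E = 5.81 kcal/mol.
Chair II (nitro equatorial, tert-butyl equatorial, bromo axial): E = 0.55 kcal/mol.
ΔE = 5.81 − 0.55 = 5.26 kcal/mol; chair II is more stable.

5.26 kcal/mol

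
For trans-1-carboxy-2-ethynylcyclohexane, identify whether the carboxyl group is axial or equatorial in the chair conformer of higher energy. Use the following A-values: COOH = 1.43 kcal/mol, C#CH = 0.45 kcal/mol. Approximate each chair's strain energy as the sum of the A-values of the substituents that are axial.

axial

C1 and C2 have opposite parity, so for the trans isomer the two substituents are e,e in one chair and a,a in the other.
Chair I (carboxyl axial, ethynyl axial): E = 1.88 kcal/mol.
Chair II (carboxyl equatorial, ethynyl equatorial): E = 0.00 kcal/mol.
Chair I is the less stable (higher-energy) conformer, and in that chair the carboxyl group is axial.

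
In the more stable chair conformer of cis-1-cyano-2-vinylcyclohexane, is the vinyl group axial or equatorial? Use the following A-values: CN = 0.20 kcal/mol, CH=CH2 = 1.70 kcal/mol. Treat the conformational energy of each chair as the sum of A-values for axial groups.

equatorial

C1 and C2 have opposite parity, so for the cis isomer the two substituents are one axial and one equatorial in each chair.
Chair I (cyano axial, vinyl equatorial): E = 0.20 kcal/mol.
Chair II (cyano equatorial, vinyl axial): E = 1.70 kcal/mol.
Chair I is the more stable (lower-energy) conformer, and in that chair the vinyl group is equatorial.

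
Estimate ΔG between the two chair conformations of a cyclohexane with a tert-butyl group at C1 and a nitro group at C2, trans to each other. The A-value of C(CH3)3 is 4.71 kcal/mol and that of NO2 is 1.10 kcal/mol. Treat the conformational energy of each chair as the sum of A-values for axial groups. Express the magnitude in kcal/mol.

C1 and C2 have opposite parity, so for the trans isomer the two substituents are e,e in one chair and a,a in the other.
Chair I (tert-butyl axial, nitro axial): E = 5.81 kcal/mol.
Chair II (tert-butyl equatorial, nitro equatorial): E = 0.00 kcal/mol.
ΔE = 5.81 − 0.00 = 5.81 kcal/mol; chair II is more stable.

5.81 kcal/mol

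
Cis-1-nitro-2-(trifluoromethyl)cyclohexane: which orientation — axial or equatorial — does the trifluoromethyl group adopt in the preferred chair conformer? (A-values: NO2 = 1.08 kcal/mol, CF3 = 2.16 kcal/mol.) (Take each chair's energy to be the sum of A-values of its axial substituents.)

equatorial

C1 and C2 have opposite parity, so for the cis isomer the two substituents are one axial and one equatorial in each chair.
Chair I (nitro axial, trifluoromethyl equatorial): E = 1.08 kcal/mol.
Chair II (nitro equatorial, trifluoromethyl axial): E = 2.16 kcal/mol.
Chair I is the more stable (lower-energy) conformer, and in that chair the trifluoromethyl group is equatorial.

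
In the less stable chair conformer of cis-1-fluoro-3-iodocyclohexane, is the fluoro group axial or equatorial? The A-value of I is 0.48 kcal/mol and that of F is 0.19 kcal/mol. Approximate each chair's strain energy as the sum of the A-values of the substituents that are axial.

axial

C1 and C3 have the same parity, so for the cis isomer the two substituents are e,e in one chair and a,a in the other.
Chair I (iodo axial, fluoro axial): E = 0.67 kcal/mol.
Chair II (iodo equatorial, fluoro equatorial): E = 0.00 kcal/mol.
Chair I is the less stable (higher-energy) conformer, and in that chair the fluoro group is axial.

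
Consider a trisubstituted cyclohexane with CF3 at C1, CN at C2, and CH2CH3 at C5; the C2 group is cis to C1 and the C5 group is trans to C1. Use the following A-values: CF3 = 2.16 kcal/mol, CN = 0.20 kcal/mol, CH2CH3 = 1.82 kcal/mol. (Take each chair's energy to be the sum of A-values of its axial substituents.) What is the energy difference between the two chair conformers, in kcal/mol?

Chair I (trifluoromethyl axial, cyano equatorial, ethyl equatorial): E = 2.16 kcal/mol.
Chair II (trifluoromethyl equatorial, cyano axial, ethyl axial): E = 2.02 kcal/mol.
ΔE = 2.16 − 2.02 = 0.14 kcal/mol; chair II is more stable.

0.14 kcal/mol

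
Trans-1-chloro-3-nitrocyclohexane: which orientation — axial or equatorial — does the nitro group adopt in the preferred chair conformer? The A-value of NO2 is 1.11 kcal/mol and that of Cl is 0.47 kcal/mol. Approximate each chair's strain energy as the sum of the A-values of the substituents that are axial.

equatorial

C1 and C3 have the same parity, so for the trans isomer the two substituents are one axial and one equatorial in each chair.
Chair I (nitro axial, chloro equatorial): E = 1.11 kcal/mol.
Chair II (nitro equatorial, chloro axial): E = 0.47 kcal/mol.
Chair II is the more stable (lower-energy) conformer, and in that chair the nitro group is equatorial.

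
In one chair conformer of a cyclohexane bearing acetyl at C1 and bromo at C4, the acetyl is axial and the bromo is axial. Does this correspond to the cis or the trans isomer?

trans

C1 and C4 have opposite parity, so their axial bonds point in opposite directions.
With opposite-parity carbons, two substituents on the same face are one axial and one equatorial; opposite faces give both axial or both equatorial.
Here the groups are axial/axial → opposite face → trans.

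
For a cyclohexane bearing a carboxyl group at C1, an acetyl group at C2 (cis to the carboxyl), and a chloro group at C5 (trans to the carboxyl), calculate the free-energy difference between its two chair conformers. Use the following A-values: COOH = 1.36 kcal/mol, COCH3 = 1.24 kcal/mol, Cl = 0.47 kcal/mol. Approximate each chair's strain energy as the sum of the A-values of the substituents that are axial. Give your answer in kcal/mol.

0.35 kcal/mol

Chair I (carboxyl axial, acetyl equatorial, chloro equatorial): E = 1.36 kcal/mol.
Chair II (carboxyl equatorial, acetyl axial, chloro axial): E = 1.71 kcal/mol.
ΔE = 1.71 − 1.36 = 0.35 kcal/mol; chair I is more stable.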